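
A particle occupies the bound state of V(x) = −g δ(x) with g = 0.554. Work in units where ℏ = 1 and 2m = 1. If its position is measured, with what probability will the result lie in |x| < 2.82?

P = 0.790

The normalised bound state is ψ = √κ e^{−κ|x|} with κ = mg/ℏ² = 0.2770.
P(|x| < d) = ∫_{−d}^{d} κ e^{−2κ|x|} dx = 1 − e^{−2κd} = 1 − e^{−1.562} = 0.7903.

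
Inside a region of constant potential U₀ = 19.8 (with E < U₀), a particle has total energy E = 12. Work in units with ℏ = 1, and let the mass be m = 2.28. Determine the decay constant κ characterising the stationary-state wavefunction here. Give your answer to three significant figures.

κ = 5.96

Since E < U₀ the TISE in this region is ψ'' = κ²ψ with κ = √(2m(U₀ − E))/ℏ.
κ = √(2 × 2.28 × 7.8) = 5.964.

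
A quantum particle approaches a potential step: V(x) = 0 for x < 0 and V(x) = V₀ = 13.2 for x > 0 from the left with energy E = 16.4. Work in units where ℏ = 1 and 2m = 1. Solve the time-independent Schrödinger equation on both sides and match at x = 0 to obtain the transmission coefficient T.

T = 0.850

On each side the TISE gives plane waves with k = √(2m(E − V))/ℏ: k₁ = √(2·½·16.4) = 4.050, k₂ = √(2·½·3.2) = 1.789.
Matching ψ and ψ′ at x = 0 gives r = (k₁ − k₂)/(k₁ + k₂), so R = r² = 0.1499 and T = 1 − R = 0.8501.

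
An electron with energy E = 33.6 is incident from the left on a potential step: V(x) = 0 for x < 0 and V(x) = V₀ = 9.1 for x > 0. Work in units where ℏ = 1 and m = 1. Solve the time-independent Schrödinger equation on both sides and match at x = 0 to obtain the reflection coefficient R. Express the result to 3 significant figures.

The wavenumbers are k₁ = √(2mE)/ℏ = 8.198 on the left and k₂ = √(2m(E − V₀))/ℏ = 7.000 on the right.
Continuity of ψ and ψ′ at the step yields the reflection amplitude r = (k₁ − k₂)/(k₁ + k₂) = 0.07880; thus R = |r|² = 0.006209, T = 0.9938.

R = 0.00621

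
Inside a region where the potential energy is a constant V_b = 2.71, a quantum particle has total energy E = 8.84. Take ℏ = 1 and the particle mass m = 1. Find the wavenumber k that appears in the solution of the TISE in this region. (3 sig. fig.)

With E > V_b the solution is oscillatory, ψ ∝ e^{±ikx} with k = √(2m(E − V_b))/ℏ.
k = √(2 × 1 × 6.13) = 3.501.

k = 3.50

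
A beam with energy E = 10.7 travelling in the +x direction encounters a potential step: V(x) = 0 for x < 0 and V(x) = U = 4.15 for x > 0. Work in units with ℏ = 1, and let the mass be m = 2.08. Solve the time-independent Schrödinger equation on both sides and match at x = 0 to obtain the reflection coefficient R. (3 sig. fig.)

The wavenumbers are k₁ = √(2mE)/ℏ = 6.672 on the left and k₂ = √(2m(E − U))/ℏ = 5.220 on the right.
Matching ψ and ψ′ at x = 0 gives r = (k₁ − k₂)/(k₁ + k₂), so R = r² = 0.01490 and T = 1 − R = 0.9851.

R = 0.0149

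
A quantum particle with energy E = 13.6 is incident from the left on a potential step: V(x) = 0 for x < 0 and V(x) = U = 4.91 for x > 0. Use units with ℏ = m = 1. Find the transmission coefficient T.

The wavenumbers are k₁ = √(2mE)/ℏ = 5.215 on the left and k₂ = √(2m(E − U))/ℏ = 4.169 on the right.
Continuity of ψ and ψ′ at the step yields the reflection amplitude r = (k₁ − k₂)/(k₁ + k₂) = 0.1115; thus R = |r|² = 0.01243, T = 0.9876.

T = 0.988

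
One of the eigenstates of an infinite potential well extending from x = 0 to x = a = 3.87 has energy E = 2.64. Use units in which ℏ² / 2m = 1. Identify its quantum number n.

n = 2

From E_n = n²π²ℏ²/(2ma²) invert to n = √(2ma²E)/(πℏ).
n = (3.87/π) × √(2 × 0.5 × 2.64) = 2.002 → n = 2.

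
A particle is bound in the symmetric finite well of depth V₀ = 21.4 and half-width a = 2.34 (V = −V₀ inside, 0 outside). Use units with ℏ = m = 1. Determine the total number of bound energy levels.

N = 10

Define the well-strength parameter z₀ = (a/ℏ)√(2mV₀) = 2.34 × √(2·1·21.4) = 15.31.
A new bound state (alternating even/odd) appears each time z₀ passes a multiple of π/2, so N = ⌊2z₀/π⌋ + 1 = ⌊9.746⌋ + 1 = 10.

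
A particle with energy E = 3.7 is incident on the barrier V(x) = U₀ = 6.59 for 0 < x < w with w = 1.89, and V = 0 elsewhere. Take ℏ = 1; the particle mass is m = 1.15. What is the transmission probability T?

Since E < U₀ the interior solution is evanescent with decay constant κ = √(2m(U₀ − E))/ℏ = 2.578.
κw = 4.873, sinh(κw) = 65.34.
The exact tunnelling result is T⁻¹ = 1 + U₀² sinh²(κw) / [4E(U₀ − E)] = 4335, so T = 0.000231.

T = 0.000231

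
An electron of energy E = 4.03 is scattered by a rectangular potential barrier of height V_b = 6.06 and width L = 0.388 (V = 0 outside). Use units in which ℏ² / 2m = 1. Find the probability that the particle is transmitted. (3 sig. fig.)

E < V_b: inside the barrier ψ ∝ e^{±κx} with κ = √(2m(V_b − E))/ℏ = 1.425.
κL = 0.5528, sinh(κL) = 0.5814.
The exact tunnelling result is T⁻¹ = 1 + V_b² sinh²(κL) / [4E(V_b − E)] = 1.379, so T = 0.725.

T = 0.725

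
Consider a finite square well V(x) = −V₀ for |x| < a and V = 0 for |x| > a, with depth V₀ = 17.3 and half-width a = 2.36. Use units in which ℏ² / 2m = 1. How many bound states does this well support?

N = 7

The dimensionless depth is z₀ = a√(2mV₀)/ℏ = 2.36 × √(17.30) = 9.816.
A new bound state (alternating even/odd) appears each time z₀ passes a multiple of π/2, so N = ⌊2z₀/π⌋ + 1 = ⌊6.249⌋ + 1 = 7.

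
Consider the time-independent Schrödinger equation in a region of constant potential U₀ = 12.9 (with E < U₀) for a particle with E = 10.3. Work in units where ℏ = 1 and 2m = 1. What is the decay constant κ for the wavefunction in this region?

κ = 1.61

Since E < U₀ the TISE in this region is ψ'' = κ²ψ with κ = √(2m(U₀ − E))/ℏ.
κ = √(2 × 0.5 × 2.6) = 1.612.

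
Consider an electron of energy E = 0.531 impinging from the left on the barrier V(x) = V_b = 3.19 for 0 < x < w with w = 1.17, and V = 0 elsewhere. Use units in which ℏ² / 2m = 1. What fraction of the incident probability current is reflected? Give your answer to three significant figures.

E < V_b: inside the barrier ψ ∝ e^{±κx} with κ = √(2m(V_b − E))/ℏ = 1.631.
κw = 1.908, sinh(κw) = 3.295.
The exact tunnelling result is T⁻¹ = 1 + V_b² sinh²(κw) / [4E(V_b − E)] = 20.56, so T = 0.0486.
R = 1 − T = 0.951.

R = 0.951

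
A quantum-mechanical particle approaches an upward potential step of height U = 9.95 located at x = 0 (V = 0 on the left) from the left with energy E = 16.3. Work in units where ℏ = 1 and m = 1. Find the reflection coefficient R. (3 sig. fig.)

R = 0.0536

The wavenumbers are k₁ = √(2mE)/ℏ = 5.710 on the left and k₂ = √(2m(E − U))/ℏ = 3.564 on the right.
Matching ψ and ψ′ at x = 0 gives r = (k₁ − k₂)/(k₁ + k₂), so R = r² = 0.05355 and T = 1 − R = 0.9464.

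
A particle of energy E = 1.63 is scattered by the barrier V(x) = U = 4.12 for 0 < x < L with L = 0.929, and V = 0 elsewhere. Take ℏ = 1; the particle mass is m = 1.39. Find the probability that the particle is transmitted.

Since E < U the interior solution is evanescent with decay constant κ = √(2m(U − E))/ℏ = 2.631.
κL = 2.444, sinh(κL) = 5.717.
The exact tunnelling result is T⁻¹ = 1 + U² sinh²(κL) / [4E(U − E)] = 35.18, so T = 0.0284.

T = 0.0284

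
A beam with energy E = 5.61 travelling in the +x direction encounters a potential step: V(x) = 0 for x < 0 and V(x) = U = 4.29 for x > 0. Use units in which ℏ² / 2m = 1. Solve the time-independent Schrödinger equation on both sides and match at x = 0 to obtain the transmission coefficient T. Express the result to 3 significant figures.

On each side the TISE gives plane waves with k = √(2m(E − V))/ℏ: k₁ = √(2·½·5.61) = 2.369, k₂ = √(2·½·1.32) = 1.149.
Continuity of ψ and ψ′ at the step yields the reflection amplitude r = (k₁ − k₂)/(k₁ + k₂) = 0.3467; thus R = |r|² = 0.1202, T = 0.8798.

T = 0.880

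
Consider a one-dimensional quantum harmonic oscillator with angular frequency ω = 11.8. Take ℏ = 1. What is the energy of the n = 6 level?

E = 76.7

The oscillator eigenvalues are E_n = ℏω(n + ½), so E_6 = 11.8 × 6.5 = 76.70.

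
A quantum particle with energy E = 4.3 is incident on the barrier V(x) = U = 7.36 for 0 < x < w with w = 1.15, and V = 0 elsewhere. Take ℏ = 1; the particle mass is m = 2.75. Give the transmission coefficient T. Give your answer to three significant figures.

T = 0.000310

E < U: inside the barrier ψ ∝ e^{±κx} with κ = √(2m(U − E))/ℏ = 4.102.
κw = 4.718, sinh(κw) = 55.96.
Matching ψ, ψ′ at both faces gives T = [1 + U² sinh²(κw) / (4E(U − E))]⁻¹ = 1/3224 = 0.000310.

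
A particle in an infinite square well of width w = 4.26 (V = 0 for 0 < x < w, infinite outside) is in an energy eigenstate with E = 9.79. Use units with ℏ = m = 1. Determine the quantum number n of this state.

n = 6

For an infinite well E_n = n²π²ℏ²/(2mw²), so n = (w/πℏ)√(2mE).
n = (4.26/π) × √(2 × 1 × 9.79) = 6.000 → n = 6.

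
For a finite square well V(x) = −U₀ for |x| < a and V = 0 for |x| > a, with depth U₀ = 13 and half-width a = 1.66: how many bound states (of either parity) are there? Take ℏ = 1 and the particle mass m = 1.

N = 6

Define the well-strength parameter z₀ = (a/ℏ)√(2mU₀) = 1.66 × √(2·1·13) = 8.464.
A new bound state (alternating even/odd) appears each time z₀ passes a multiple of π/2, so N = ⌊2z₀/π⌋ + 1 = ⌊5.389⌋ + 1 = 6.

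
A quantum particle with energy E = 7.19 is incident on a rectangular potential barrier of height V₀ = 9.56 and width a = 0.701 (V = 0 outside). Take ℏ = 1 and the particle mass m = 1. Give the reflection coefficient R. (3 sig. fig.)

E < V₀: inside the barrier ψ ∝ e^{±κx} with κ = √(2m(V₀ − E))/ℏ = 2.177.
κa = 1.526, sinh(κa) = 2.192.
The exact tunnelling result is T⁻¹ = 1 + V₀² sinh²(κa) / [4E(V₀ − E)] = 7.440, so T = 0.134.
R = 1 − T = 0.866.

R = 0.866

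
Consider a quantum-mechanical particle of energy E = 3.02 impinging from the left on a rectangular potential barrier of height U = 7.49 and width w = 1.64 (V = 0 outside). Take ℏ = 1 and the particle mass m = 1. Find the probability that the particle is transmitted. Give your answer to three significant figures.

T = 0.000212

E < U: inside the barrier ψ ∝ e^{±κx} with κ = √(2m(U − E))/ℏ = 2.990.
κw = 4.904, sinh(κw) = 67.38.
The exact tunnelling result is T⁻¹ = 1 + U² sinh²(κw) / [4E(U − E)] = 4718, so T = 0.000212.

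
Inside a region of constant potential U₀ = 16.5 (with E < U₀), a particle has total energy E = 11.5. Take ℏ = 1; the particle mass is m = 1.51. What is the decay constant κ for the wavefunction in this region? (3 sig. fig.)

Since E < U₀ the TISE in this region is ψ'' = κ²ψ with κ = √(2m(U₀ − E))/ℏ.
κ = √(2 × 1.51 × 5) = 3.886.

κ = 3.89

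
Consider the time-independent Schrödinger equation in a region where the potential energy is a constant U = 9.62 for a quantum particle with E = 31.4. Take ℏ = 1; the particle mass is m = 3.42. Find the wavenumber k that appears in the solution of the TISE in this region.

k = 12.2

With E > U the solution is oscillatory, ψ ∝ e^{±ikx} with k = √(2m(E − U))/ℏ.
k = √(2 × 3.42 × 21.78) = 12.21.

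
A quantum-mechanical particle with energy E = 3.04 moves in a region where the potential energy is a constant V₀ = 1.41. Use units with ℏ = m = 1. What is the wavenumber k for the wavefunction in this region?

k = 1.81

With E > V₀ the solution is oscillatory, ψ ∝ e^{±ikx} with k = √(2m(E − V₀))/ℏ.
k = √(2 × 1 × 1.63) = 1.806.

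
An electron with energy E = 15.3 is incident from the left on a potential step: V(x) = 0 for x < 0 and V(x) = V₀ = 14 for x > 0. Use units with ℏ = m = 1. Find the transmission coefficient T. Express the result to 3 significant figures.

T = 0.699

The wavenumbers are k₁ = √(2mE)/ℏ = 5.532 on the left and k₂ = √(2m(E − V₀))/ℏ = 1.612 on the right.
Continuity of ψ and ψ′ at the step yields the reflection amplitude r = (k₁ − k₂)/(k₁ + k₂) = 0.5486; thus R = |r|² = 0.3010, T = 0.6990.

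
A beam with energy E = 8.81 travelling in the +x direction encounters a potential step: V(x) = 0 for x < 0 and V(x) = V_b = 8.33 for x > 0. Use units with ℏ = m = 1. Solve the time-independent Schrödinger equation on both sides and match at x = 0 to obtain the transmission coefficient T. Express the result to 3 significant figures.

On each side the TISE gives plane waves with k = √(2m(E − V))/ℏ: k₁ = √(2·1·8.81) = 4.198, k₂ = √(2·1·0.48) = 0.9798.
Matching ψ and ψ′ at x = 0 gives r = (k₁ − k₂)/(k₁ + k₂), so R = r² = 0.3863 and T = 1 − R = 0.6137.

T = 0.614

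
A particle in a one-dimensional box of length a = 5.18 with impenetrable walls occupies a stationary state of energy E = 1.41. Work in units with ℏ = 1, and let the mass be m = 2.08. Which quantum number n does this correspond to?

From E_n = n²π²ℏ²/(2ma²) invert to n = √(2ma²E)/(πℏ).
n = (5.18/π) × √(2 × 2.08 × 1.41) = 3.993 → n = 4.

n = 4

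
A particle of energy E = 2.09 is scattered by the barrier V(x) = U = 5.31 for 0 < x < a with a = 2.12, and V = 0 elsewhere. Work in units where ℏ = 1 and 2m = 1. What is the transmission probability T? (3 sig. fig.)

T = 0.00189

E < U: inside the barrier ψ ∝ e^{±κx} with κ = √(2m(U − E))/ℏ = 1.794.
κa = 3.804, sinh(κa) = 22.43.
The exact tunnelling result is T⁻¹ = 1 + U² sinh²(κa) / [4E(U − E)] = 528.1, so T = 0.00189.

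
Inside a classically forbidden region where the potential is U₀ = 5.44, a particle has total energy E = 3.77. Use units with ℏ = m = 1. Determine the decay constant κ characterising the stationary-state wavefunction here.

κ = 1.83

Since E < U₀ the TISE in this region is ψ'' = κ²ψ with κ = √(2m(U₀ − E))/ℏ.
κ = √(2 × 1 × 1.67) = 1.828.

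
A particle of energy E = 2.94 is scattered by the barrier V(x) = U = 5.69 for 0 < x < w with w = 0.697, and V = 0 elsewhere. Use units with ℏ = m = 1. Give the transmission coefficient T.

Since E < U the interior solution is evanescent with decay constant κ = √(2m(U − E))/ℏ = 2.345.
κw = 1.635, sinh(κw) = 2.466.
Matching ψ, ψ′ at both faces gives T = [1 + U² sinh²(κw) / (4E(U − E))]⁻¹ = 1/7.089 = 0.141.

T = 0.141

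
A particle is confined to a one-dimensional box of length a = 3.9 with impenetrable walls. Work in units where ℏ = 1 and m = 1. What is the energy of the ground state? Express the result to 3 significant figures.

The infinite-well eigenfunctions ψ_n = √(2/a) sin(nπx/a) vanish at both walls, giving E_n = n²π²ℏ²/(2ma²).
E_1 = 1² × π² / (2 × 1 × 3.9²) = 0.3244.

E = 0.324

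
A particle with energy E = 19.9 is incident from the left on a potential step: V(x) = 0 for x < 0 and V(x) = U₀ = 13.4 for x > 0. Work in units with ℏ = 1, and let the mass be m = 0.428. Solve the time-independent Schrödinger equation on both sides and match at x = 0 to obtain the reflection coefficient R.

On each side the TISE gives plane waves with k = √(2m(E − V))/ℏ: k₁ = √(2·0.428·19.9) = 4.127, k₂ = √(2·0.428·6.5) = 2.359.
Continuity of ψ and ψ′ at the step yields the reflection amplitude r = (k₁ − k₂)/(k₁ + k₂) = 0.2727; thus R = |r|² = 0.07434, T = 0.9257.

R = 0.0743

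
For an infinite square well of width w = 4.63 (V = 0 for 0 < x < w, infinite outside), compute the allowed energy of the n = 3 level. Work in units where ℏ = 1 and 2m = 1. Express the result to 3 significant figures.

E = 4.14

The infinite-well eigenfunctions ψ_n = √(2/w) sin(nπx/w) vanish at both walls, giving E_n = n²π²ℏ²/(2mw²).
E_3 = 3² × π² / (2 × 0.5 × 4.63²) = 4.144.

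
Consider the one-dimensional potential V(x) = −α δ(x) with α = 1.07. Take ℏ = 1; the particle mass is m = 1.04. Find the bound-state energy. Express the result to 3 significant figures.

For x ≠ 0 the bound state is ψ ∝ e^{−κ|x|}; integrating the TISE across the delta gives the cusp condition 2κ = 2mα/ℏ², so κ = 1.113.
Then E = −ℏ²κ²/(2m) = −mα²/(2ℏ²) = -0.5953.

E = -0.595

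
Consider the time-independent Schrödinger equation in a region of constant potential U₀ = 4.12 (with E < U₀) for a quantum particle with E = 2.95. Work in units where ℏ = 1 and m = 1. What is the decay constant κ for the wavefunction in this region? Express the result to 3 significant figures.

Since E < U₀ the TISE in this region is ψ'' = κ²ψ with κ = √(2m(U₀ − E))/ℏ.
κ = √(2 × 1 × 1.17) = 1.530.

κ = 1.53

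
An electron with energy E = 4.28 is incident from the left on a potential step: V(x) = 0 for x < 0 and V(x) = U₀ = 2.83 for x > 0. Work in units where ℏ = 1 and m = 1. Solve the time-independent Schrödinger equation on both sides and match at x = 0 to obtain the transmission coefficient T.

T = 0.930

On each side the TISE gives plane waves with k = √(2m(E − V))/ℏ: k₁ = √(2·1·4.28) = 2.926, k₂ = √(2·1·1.45) = 1.703.
Continuity of ψ and ψ′ at the step yields the reflection amplitude r = (k₁ − k₂)/(k₁ + k₂) = 0.2642; thus R = |r|² = 0.06979, T = 0.9302.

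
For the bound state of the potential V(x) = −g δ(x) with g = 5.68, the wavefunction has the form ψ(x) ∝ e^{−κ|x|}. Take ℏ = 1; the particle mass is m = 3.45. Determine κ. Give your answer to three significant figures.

κ = 19.6

Integrating the TISE across x = 0 gives the cusp condition ψ'(0⁺) − ψ'(0⁻) = −(2mg/ℏ²)ψ(0).
With ψ ∝ e^{−κ|x|} this yields −2κ = −2mg/ℏ², so κ = mg/ℏ² = 19.60.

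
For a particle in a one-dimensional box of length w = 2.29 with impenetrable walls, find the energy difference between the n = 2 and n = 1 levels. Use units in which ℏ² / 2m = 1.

ΔE = 5.65

E_n = n²π²ℏ²/(2mw²), so ΔE = (2² − 1²) π²ℏ²/(2mw²).
ΔE = 3 × π² / (2 × 0.5 × 2.29²) = 5.646.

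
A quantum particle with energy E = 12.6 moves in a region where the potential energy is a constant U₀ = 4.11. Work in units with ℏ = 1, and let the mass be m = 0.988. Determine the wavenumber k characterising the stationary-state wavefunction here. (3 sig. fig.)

k = 4.10

With E > U₀ the solution is oscillatory, ψ ∝ e^{±ikx} with k = √(2m(E − U₀))/ℏ.
k = √(2 × 0.988 × 8.49) = 4.096.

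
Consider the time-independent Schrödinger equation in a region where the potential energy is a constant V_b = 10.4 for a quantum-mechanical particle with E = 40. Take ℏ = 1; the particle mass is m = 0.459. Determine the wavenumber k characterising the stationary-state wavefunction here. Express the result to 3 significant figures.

With E > V_b the solution is oscillatory, ψ ∝ e^{±ikx} with k = √(2m(E − V_b))/ℏ.
k = √(2 × 0.459 × 29.6) = 5.213.

k = 5.21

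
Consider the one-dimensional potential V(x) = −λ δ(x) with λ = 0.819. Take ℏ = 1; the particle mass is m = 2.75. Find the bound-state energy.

E = -0.922

The bound state is ψ(x) = √κ e^{−κ|x|}. The derivative jump ψ'(0⁺) − ψ'(0⁻) = −(2mλ/ℏ²)ψ(0) fixes κ = mλ/ℏ² = 2.252.
Then E = −ℏ²κ²/(2m) = −mλ²/(2ℏ²) = -0.9223.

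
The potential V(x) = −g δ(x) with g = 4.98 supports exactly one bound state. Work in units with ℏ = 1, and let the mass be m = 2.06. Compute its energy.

E = -25.5

The bound state is ψ(x) = √κ e^{−κ|x|}. The derivative jump ψ'(0⁺) − ψ'(0⁻) = −(2mg/ℏ²)ψ(0) fixes κ = mg/ℏ² = 10.26.
Then E = −ℏ²κ²/(2m) = −mg²/(2ℏ²) = -25.54.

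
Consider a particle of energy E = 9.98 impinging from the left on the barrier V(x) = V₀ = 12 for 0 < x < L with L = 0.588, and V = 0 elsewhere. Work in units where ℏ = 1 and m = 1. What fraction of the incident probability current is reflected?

E < V₀: inside the barrier ψ ∝ e^{±κx} with κ = √(2m(V₀ − E))/ℏ = 2.010.
κL = 1.182, sinh(κL) = 1.477.
Matching ψ, ψ′ at both faces gives T = [1 + V₀² sinh²(κL) / (4E(V₀ − E))]⁻¹ = 1/4.895 = 0.204.
R = 1 − T = 0.796.

R = 0.796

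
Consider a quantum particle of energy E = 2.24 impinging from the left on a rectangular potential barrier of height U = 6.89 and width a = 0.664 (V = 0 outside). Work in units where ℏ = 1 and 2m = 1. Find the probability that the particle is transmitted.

E < U: inside the barrier ψ ∝ e^{±κx} with κ = √(2m(U − E))/ℏ = 2.156.
κa = 1.432, sinh(κa) = 1.974.
Matching ψ, ψ′ at both faces gives T = [1 + U² sinh²(κa) / (4E(U − E))]⁻¹ = 1/5.439 = 0.184.

T = 0.184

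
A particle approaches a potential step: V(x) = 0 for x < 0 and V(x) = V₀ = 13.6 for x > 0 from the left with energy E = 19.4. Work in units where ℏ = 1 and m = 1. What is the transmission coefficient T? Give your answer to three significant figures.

On each side the TISE gives plane waves with k = √(2m(E − V))/ℏ: k₁ = √(2·1·19.4) = 6.229, k₂ = √(2·1·5.8) = 3.406.
Continuity of ψ and ψ′ at the step yields the reflection amplitude r = (k₁ − k₂)/(k₁ + k₂) = 0.2930; thus R = |r|² = 0.08585, T = 0.9141.

T = 0.914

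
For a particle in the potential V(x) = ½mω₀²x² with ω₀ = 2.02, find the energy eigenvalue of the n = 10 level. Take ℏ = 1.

E = 21.2

Using E_n = (n + ½)ℏω₀: E_10 = 10.5 × 2.02 = 21.21.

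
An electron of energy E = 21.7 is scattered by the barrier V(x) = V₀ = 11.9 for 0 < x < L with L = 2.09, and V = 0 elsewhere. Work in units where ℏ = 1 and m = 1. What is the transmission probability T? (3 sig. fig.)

E > V₀: inside the barrier k₂ = √(2m(E − V₀))/ℏ = 4.427, k₂L = 9.253.
Matching at both interfaces gives T⁻¹ = 1 + V₀² sin²(k₂L) / [4E(E − V₀)] = 1.005, hence T = 0.995.

T = 0.995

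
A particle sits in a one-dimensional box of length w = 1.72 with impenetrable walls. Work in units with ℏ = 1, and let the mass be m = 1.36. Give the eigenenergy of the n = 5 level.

E = 30.7

The infinite-well eigenfunctions ψ_n = √(2/w) sin(nπx/w) vanish at both walls, giving E_n = n²π²ℏ²/(2mw²).
E_5 = 5² × π² / (2 × 1.36 × 1.72²) = 30.66.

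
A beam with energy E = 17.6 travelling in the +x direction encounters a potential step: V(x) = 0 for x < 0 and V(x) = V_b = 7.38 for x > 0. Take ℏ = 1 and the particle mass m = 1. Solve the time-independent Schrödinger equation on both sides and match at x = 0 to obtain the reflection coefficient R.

R = 0.0182

On each side the TISE gives plane waves with k = √(2m(E − V))/ℏ: k₁ = √(2·1·17.6) = 5.933, k₂ = √(2·1·10.22) = 4.521.
Continuity of ψ and ψ′ at the step yields the reflection amplitude r = (k₁ − k₂)/(k₁ + k₂) = 0.1351; thus R = |r|² = 0.01824, T = 0.9818.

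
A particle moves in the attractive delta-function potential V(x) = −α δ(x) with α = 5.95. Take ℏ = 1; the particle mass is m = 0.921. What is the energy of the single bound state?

E = -16.3

The bound state is ψ(x) = √κ e^{−κ|x|}. The derivative jump ψ'(0⁺) − ψ'(0⁻) = −(2mα/ℏ²)ψ(0) fixes κ = mα/ℏ² = 5.480.
Then E = −ℏ²κ²/(2m) = −mα²/(2ℏ²) = -16.30.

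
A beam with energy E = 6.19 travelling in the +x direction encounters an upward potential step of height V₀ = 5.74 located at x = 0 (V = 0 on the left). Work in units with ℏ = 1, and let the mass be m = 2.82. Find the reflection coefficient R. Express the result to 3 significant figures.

R = 0.331

The wavenumbers are k₁ = √(2mE)/ℏ = 5.909 on the left and k₂ = √(2m(E − V₀))/ℏ = 1.593 on the right.
Matching ψ and ψ′ at x = 0 gives r = (k₁ − k₂)/(k₁ + k₂), so R = r² = 0.3309 and T = 1 − R = 0.6691.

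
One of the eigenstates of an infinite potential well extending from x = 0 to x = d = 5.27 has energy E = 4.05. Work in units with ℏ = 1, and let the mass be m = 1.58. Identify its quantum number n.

n = 6

From E_n = n²π²ℏ²/(2md²) invert to n = √(2md²E)/(πℏ).
n = (5.27/π) × √(2 × 1.58 × 4.05) = 6.001 → n = 6.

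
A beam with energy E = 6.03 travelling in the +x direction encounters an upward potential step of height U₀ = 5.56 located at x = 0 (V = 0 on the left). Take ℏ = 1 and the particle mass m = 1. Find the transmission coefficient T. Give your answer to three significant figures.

The wavenumbers are k₁ = √(2mE)/ℏ = 3.473 on the left and k₂ = √(2m(E − U₀))/ℏ = 0.9695 on the right.
Continuity of ψ and ψ′ at the step yields the reflection amplitude r = (k₁ − k₂)/(k₁ + k₂) = 0.5635; thus R = |r|² = 0.3175, T = 0.6825.

T = 0.682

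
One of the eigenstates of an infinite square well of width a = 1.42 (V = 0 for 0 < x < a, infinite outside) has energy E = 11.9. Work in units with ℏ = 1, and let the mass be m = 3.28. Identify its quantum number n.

n = 4

From E_n = n²π²ℏ²/(2ma²) invert to n = √(2ma²E)/(πℏ).
n = (1.42/π) × √(2 × 3.28 × 11.9) = 3.994 → n = 4.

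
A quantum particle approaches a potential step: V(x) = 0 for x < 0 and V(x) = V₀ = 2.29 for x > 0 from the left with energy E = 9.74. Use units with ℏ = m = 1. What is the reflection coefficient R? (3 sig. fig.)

R = 0.00448

The wavenumbers are k₁ = √(2mE)/ℏ = 4.414 on the left and k₂ = √(2m(E − V₀))/ℏ = 3.860 on the right.
Matching ψ and ψ′ at x = 0 gives r = (k₁ − k₂)/(k₁ + k₂), so R = r² = 0.004477 and T = 1 − R = 0.9955.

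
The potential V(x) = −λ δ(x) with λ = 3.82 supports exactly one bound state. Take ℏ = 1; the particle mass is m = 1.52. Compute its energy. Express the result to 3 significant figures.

The bound state is ψ(x) = √κ e^{−κ|x|}. The derivative jump ψ'(0⁺) − ψ'(0⁻) = −(2mλ/ℏ²)ψ(0) fixes κ = mλ/ℏ² = 5.806.
Then E = −ℏ²κ²/(2m) = −mλ²/(2ℏ²) = -11.09.

E = -11.1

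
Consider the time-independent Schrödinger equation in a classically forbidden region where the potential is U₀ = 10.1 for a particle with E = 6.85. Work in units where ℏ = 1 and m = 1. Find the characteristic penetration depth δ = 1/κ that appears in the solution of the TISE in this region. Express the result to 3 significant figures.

δ = 0.392

Since E < U₀ the TISE in this region is ψ'' = κ²ψ with κ = √(2m(U₀ − E))/ℏ.
κ = √(2 × 1 × 3.25) = 2.550. The penetration depth is δ = 1/κ = 0.392.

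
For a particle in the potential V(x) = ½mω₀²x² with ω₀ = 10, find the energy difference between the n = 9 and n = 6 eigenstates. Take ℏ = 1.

E_n = ℏω₀(n + ½), so ΔE = (9 − 6) ℏω₀ = 3 × 10 = 30.00.

ΔE = 30.0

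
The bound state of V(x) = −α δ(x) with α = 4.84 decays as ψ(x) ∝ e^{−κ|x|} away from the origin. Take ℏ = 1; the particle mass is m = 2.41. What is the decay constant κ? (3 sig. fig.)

κ = 11.7

Integrating the TISE across x = 0 gives the cusp condition ψ'(0⁺) − ψ'(0⁻) = −(2mα/ℏ²)ψ(0).
With ψ ∝ e^{−κ|x|} this yields −2κ = −2mα/ℏ², so κ = mα/ℏ² = 11.66.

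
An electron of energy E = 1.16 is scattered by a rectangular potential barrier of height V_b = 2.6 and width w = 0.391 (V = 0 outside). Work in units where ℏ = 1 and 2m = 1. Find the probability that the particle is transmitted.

T = 0.807

Since E < V_b the interior solution is evanescent with decay constant κ = √(2m(V_b − E))/ℏ = 1.200.
κw = 0.4692, sinh(κw) = 0.4866.
Matching ψ, ψ′ at both faces gives T = [1 + V_b² sinh²(κw) / (4E(V_b − E))]⁻¹ = 1/1.240 = 0.807.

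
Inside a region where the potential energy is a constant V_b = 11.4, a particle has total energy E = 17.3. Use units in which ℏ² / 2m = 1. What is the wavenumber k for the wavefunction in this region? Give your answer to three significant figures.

With E > V_b the solution is oscillatory, ψ ∝ e^{±ikx} with k = √(2m(E − V_b))/ℏ.
k = √(2 × 0.5 × 5.9) = 2.429.

k = 2.43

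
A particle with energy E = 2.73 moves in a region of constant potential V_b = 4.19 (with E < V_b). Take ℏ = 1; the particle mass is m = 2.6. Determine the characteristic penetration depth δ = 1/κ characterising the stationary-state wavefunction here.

δ = 0.363

Since E < V_b the TISE in this region is ψ'' = κ²ψ with κ = √(2m(V_b − E))/ℏ.
κ = √(2 × 2.6 × 1.46) = 2.755. The penetration depth is δ = 1/κ = 0.363.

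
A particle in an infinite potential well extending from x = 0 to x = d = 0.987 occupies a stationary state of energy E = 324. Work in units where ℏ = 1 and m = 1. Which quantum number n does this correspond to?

For an infinite well E_n = n²π²ℏ²/(2md²), so n = (d/πℏ)√(2mE).
n = (0.987/π) × √(2 × 1 × 324) = 7.998 → n = 8.

n = 8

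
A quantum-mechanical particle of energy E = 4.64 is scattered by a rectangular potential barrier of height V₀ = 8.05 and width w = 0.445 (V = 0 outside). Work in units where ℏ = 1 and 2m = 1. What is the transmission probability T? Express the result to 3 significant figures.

E < V₀: inside the barrier ψ ∝ e^{±κx} with κ = √(2m(V₀ − E))/ℏ = 1.847.
κw = 0.8217, sinh(κw) = 0.9174.
The exact tunnelling result is T⁻¹ = 1 + V₀² sinh²(κw) / [4E(V₀ − E)] = 1.862, so T = 0.537.

T = 0.537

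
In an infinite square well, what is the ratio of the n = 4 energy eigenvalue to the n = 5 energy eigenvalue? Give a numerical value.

0.64

E_n = n²π²ℏ²/(2mL²) so the ratio is n₂²/n₁² = 16/25 = 0.64.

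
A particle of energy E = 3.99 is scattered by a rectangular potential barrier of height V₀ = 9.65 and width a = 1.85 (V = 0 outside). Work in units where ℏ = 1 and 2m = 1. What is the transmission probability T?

T = 0.000583

E < V₀: inside the barrier ψ ∝ e^{±κx} with κ = √(2m(V₀ − E))/ℏ = 2.379.
κa = 4.401, sinh(κa) = 40.77.
Matching ψ, ψ′ at both faces gives T = [1 + V₀² sinh²(κa) / (4E(V₀ − E))]⁻¹ = 1/1715 = 0.000583.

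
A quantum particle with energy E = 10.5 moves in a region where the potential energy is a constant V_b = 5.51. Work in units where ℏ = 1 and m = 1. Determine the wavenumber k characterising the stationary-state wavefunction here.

k = 3.16

With E > V_b the solution is oscillatory, ψ ∝ e^{±ikx} with k = √(2m(E − V_b))/ℏ.
k = √(2 × 1 × 4.99) = 3.159.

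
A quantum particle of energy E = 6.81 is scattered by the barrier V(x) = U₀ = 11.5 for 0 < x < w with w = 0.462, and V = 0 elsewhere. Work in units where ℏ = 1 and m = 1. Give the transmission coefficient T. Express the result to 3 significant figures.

T = 0.205

Since E < U₀ the interior solution is evanescent with decay constant κ = √(2m(U₀ − E))/ℏ = 3.063.
κw = 1.415, sinh(κw) = 1.937.
The exact tunnelling result is T⁻¹ = 1 + U₀² sinh²(κw) / [4E(U₀ − E)] = 4.883, so T = 0.205.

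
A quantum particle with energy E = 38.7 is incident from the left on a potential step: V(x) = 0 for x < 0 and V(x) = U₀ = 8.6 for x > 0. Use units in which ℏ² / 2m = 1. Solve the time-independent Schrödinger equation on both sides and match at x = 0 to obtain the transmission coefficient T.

T = 0.996

The wavenumbers are k₁ = √(2mE)/ℏ = 6.221 on the left and k₂ = √(2m(E − U₀))/ℏ = 5.486 on the right.
Matching ψ and ψ′ at x = 0 gives r = (k₁ − k₂)/(k₁ + k₂), so R = r² = 0.003937 and T = 1 − R = 0.9961.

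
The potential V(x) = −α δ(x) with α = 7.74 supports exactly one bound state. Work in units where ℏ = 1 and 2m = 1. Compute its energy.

For x ≠ 0 the bound state is ψ ∝ e^{−κ|x|}; integrating the TISE across the delta gives the cusp condition 2κ = 2mα/ℏ², so κ = 3.870.
Then E = −ℏ²κ²/(2m) = −mα²/(2ℏ²) = -14.98.

E = -15.0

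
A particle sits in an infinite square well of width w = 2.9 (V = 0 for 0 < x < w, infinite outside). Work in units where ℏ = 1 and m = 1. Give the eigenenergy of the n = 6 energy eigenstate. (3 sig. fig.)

E = 21.1

Requiring ψ(0) = ψ(w) = 0 quantises k = nπ/w, hence E_n = ℏ²k²/2m = n²π²ℏ²/(2mw²).
E_6 = 6² × π² / (2 × 1 × 2.9²) = 21.12.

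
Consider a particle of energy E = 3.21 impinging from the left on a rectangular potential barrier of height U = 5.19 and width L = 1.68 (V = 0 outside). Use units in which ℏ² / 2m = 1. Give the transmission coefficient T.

Since E < U the interior solution is evanescent with decay constant κ = √(2m(U − E))/ℏ = 1.407.
κL = 2.364, sinh(κL) = 5.270.
The exact tunnelling result is T⁻¹ = 1 + U² sinh²(κL) / [4E(U − E)] = 30.42, so T = 0.0329.

T = 0.0329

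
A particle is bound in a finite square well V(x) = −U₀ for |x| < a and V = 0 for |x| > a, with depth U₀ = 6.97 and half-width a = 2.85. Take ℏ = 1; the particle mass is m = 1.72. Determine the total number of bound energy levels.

Define the well-strength parameter z₀ = (a/ℏ)√(2mU₀) = 2.85 × √(2·1.72·6.97) = 13.96.
The even/odd transcendental equations gain one root per π/2 in z₀, giving N = 1 + ⌊2z₀/π⌋ = 1 + ⌊8.884⌋ = 9.

N = 9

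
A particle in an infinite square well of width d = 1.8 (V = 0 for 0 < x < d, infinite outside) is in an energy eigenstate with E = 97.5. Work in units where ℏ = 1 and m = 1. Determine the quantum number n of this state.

From E_n = n²π²ℏ²/(2md²) invert to n = √(2md²E)/(πℏ).
n = (1.8/π) × √(2 × 1 × 97.5) = 8.001 → n = 8.

n = 8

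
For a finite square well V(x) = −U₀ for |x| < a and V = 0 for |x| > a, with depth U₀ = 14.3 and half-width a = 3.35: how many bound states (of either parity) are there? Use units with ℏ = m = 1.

Define the well-strength parameter z₀ = (a/ℏ)√(2mU₀) = 3.35 × √(2·1·14.3) = 17.92.
A new bound state (alternating even/odd) appears each time z₀ passes a multiple of π/2, so N = ⌊2z₀/π⌋ + 1 = ⌊11.41⌋ + 1 = 12.

N = 12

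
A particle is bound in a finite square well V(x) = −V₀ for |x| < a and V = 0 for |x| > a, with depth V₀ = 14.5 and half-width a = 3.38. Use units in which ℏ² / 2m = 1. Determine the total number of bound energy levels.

Define the well-strength parameter z₀ = (a/ℏ)√(2mV₀) = 3.38 × √(2·0.5·14.5) = 12.87.
The even/odd transcendental equations gain one root per π/2 in z₀, giving N = 1 + ⌊2z₀/π⌋ = 1 + ⌊8.194⌋ = 9.

N = 9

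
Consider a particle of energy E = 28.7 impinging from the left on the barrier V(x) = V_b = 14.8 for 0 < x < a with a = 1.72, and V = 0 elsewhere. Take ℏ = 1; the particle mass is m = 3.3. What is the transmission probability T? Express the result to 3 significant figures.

T = 0.938

E > V_b: inside the barrier k₂ = √(2m(E − V_b))/ℏ = 9.578, k₂a = 16.47.
T = [1 + V_b² sin²(k₂a) / (4E(E − V_b))]⁻¹ = 1/1.066 = 0.938.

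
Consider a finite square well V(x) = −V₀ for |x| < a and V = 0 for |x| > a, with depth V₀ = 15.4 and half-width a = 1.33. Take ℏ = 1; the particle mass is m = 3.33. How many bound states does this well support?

N = 9

Define the well-strength parameter z₀ = (a/ℏ)√(2mV₀) = 1.33 × √(2·3.33·15.4) = 13.47.
A new bound state (alternating even/odd) appears each time z₀ passes a multiple of π/2, so N = ⌊2z₀/π⌋ + 1 = ⌊8.575⌋ + 1 = 9.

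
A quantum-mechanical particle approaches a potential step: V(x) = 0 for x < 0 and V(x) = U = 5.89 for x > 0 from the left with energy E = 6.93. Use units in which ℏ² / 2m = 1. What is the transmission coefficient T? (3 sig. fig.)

T = 0.805

The wavenumbers are k₁ = √(2mE)/ℏ = 2.632 on the left and k₂ = √(2m(E − U))/ℏ = 1.020 on the right.
Matching ψ and ψ′ at x = 0 gives r = (k₁ − k₂)/(k₁ + k₂), so R = r² = 0.1950 and T = 1 − R = 0.8050.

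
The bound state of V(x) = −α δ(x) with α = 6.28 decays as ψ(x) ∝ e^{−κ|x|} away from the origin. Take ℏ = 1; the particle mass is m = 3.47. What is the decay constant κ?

κ = 21.8

Integrate −(ℏ²/2m)ψ'' − αδ(x)ψ = Eψ from −ε to +ε: the ψ'' term gives ψ'(0⁺) − ψ'(0⁻) and the δ term gives −(2mα/ℏ²)ψ(0).
With ψ ∝ e^{−κ|x|} this yields −2κ = −2mα/ℏ², so κ = mα/ℏ² = 21.79.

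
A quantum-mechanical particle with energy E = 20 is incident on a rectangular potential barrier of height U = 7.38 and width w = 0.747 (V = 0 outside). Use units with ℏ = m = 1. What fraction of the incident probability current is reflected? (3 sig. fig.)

R = 0.0175

Above the barrier the interior wavenumber is k₂ = √(2m(E − U))/ℏ = 5.024, giving phase k₂w = 3.753.
Matching at both interfaces gives T⁻¹ = 1 + U² sin²(k₂w) / [4E(E − U)] = 1.018, hence T = 0.983.
R = 1 − T = 0.0175.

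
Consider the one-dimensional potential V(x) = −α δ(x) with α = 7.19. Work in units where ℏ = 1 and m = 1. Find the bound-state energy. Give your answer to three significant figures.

The bound state is ψ(x) = √κ e^{−κ|x|}. The derivative jump ψ'(0⁺) − ψ'(0⁻) = −(2mα/ℏ²)ψ(0) fixes κ = mα/ℏ² = 7.190.
Then E = −ℏ²κ²/(2m) = −mα²/(2ℏ²) = -25.85.

E = -25.8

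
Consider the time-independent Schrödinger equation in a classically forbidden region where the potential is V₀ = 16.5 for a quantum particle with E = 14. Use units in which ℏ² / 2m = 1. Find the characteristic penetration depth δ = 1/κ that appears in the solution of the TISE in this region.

Since E < V₀ the TISE in this region is ψ'' = κ²ψ with κ = √(2m(V₀ − E))/ℏ.
κ = √(2 × 0.5 × 2.5) = 1.581. The penetration depth is δ = 1/κ = 0.632.

δ = 0.632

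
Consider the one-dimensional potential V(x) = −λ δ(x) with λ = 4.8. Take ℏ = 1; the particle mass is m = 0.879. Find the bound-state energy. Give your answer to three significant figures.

For x ≠ 0 the bound state is ψ ∝ e^{−κ|x|}; integrating the TISE across the delta gives the cusp condition 2κ = 2mλ/ℏ², so κ = 4.219.
Then E = −ℏ²κ²/(2m) = −mλ²/(2ℏ²) = -10.13.

E = -10.1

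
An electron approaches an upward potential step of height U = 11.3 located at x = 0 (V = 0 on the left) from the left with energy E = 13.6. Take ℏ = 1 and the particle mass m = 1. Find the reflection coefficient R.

The wavenumbers are k₁ = √(2mE)/ℏ = 5.215 on the left and k₂ = √(2m(E − U))/ℏ = 2.145 on the right.
Continuity of ψ and ψ′ at the step yields the reflection amplitude r = (k₁ − k₂)/(k₁ + k₂) = 0.4172; thus R = |r|² = 0.1741, T = 0.8259.

R = 0.174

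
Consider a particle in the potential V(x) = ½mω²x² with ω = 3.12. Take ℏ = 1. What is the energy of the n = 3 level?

The oscillator eigenvalues are E_n = ℏω(n + ½), so E_3 = 3.12 × 3.5 = 10.92.

E = 10.9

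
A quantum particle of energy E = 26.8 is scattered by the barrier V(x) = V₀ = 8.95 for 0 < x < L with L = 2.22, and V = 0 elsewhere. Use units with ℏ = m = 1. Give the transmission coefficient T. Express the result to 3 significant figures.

T = 0.983

E > V₀: inside the barrier k₂ = √(2m(E − V₀))/ℏ = 5.975, k₂L = 13.26.
Matching at both interfaces gives T⁻¹ = 1 + V₀² sin²(k₂L) / [4E(E − V₀)] = 1.017, hence T = 0.983.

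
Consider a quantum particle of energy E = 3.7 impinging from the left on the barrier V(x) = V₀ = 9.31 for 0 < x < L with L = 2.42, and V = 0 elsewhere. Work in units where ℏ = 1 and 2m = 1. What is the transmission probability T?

T = 0.0000402

E < V₀: inside the barrier ψ ∝ e^{±κx} with κ = √(2m(V₀ − E))/ℏ = 2.369.
κL = 5.732, sinh(κL) = 154.3.
Matching ψ, ψ′ at both faces gives T = [1 + V₀² sinh²(κL) / (4E(V₀ − E))]⁻¹ = 1/24850 = 0.0000402.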